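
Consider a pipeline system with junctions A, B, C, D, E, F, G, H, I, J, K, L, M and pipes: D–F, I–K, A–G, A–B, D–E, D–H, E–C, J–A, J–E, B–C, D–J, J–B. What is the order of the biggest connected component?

9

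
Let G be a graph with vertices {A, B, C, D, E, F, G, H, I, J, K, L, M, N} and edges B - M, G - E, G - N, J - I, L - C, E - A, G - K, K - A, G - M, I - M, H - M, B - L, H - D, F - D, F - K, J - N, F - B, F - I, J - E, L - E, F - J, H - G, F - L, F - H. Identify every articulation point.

L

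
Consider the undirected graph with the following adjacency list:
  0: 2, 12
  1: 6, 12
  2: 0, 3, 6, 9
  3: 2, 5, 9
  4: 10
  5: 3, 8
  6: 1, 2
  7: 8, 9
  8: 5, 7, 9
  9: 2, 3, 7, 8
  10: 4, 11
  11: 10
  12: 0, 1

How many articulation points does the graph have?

Removing 2 increases the component count from 2 to 3, so 2 is a cut vertex.
Removing 10 increases the component count from 2 to 3, so 10 is a cut vertex.
By contrast removing 7 leaves 2 components; it is not a cut vertex. No other vertex is a cut vertex either.

2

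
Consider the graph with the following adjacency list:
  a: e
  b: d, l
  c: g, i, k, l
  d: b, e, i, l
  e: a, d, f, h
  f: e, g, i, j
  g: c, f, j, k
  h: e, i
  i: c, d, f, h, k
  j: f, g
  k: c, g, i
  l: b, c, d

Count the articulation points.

Removing e increases the component count from 1 to 2, so e is a cut vertex.
By contrast removing f leaves 1 component; it is not a cut vertex. No other vertex is a cut vertex either.

1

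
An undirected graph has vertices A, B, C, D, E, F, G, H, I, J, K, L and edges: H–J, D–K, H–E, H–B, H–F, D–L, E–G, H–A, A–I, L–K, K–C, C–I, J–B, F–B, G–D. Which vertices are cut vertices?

H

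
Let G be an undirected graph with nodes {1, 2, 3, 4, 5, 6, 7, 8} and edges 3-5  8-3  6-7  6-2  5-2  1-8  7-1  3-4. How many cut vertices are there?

Removing 3 increases the component count from 1 to 2, so 3 is a cut vertex.
By contrast removing 1 leaves 1 component; it is not a cut vertex. No other vertex is a cut vertex either.

1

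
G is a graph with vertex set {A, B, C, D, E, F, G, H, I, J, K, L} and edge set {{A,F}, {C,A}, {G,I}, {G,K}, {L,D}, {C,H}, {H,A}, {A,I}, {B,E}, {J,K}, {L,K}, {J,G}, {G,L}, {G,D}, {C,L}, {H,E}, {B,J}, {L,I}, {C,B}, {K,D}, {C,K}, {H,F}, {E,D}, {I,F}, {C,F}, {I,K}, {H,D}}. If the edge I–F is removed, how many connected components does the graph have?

1

I and F are still connected via I-A-F, so the component count stays at 1.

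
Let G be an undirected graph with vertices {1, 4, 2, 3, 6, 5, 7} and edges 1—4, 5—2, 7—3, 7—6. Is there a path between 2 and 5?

From 2 we can reach 2, 5, which includes 5.

Yes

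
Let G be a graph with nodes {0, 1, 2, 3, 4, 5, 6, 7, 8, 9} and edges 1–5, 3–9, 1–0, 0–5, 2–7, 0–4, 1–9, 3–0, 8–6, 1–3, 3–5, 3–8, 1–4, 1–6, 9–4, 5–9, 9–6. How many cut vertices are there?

0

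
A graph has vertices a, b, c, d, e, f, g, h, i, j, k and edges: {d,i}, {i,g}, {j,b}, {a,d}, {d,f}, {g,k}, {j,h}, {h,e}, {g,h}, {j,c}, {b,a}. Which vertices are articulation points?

d, g, h, j

Removing d increases the component count from 1 to 2, so d is a cut vertex.
Removing g increases the component count from 1 to 2, so g is a cut vertex.
Removing h increases the component count from 1 to 2, so h is a cut vertex.
Likewise j is a cut vertex.
By contrast removing f leaves 1 component; it is not a cut vertex. No other vertex is a cut vertex either.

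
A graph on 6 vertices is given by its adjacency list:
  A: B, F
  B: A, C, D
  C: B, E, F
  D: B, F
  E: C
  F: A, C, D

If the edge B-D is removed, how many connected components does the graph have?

B and D are still connected via B-C-F-D, so the component count stays at 1.

1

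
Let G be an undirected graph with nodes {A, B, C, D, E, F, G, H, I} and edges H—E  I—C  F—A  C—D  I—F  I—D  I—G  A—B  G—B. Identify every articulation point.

Removing I increases the component count from 2 to 3, so I is a cut vertex.
By contrast removing A leaves 2 components; it is not a cut vertex. No other vertex is a cut vertex either.

I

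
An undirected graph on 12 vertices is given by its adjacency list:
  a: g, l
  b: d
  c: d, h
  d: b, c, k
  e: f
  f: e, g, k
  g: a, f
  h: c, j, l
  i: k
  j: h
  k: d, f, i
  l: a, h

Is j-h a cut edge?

Yes

Removing j-h leaves no path between j and h: the component count goes from 1 to 2. So it is a bridge.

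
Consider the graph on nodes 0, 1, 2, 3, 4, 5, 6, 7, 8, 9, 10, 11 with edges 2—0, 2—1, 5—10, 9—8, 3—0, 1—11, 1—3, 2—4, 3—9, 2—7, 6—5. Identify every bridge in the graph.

The edges on the cycle 2-1-3-0-2 are not bridges since each lies on that cycle.
But removing 6—5 disconnects 6 from 5; removing 2—7 disconnects 2 from 7; removing 3—9 disconnects 3 from 9; removing 1—11 disconnects 1 from 11 — these are bridges.
In total 7 edges are bridges.

1-11, 10-5, 2-4, 2-7, 3-9, 5-6, 8-9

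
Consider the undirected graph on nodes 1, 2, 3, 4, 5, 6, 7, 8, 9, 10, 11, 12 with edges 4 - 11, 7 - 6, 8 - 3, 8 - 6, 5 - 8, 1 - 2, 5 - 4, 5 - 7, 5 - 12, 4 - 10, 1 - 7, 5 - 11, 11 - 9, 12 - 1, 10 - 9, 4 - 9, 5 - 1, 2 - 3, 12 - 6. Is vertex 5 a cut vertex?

Yes

Deleting 5 raises the number of components from 1 to 2, so 5 is a cut vertex.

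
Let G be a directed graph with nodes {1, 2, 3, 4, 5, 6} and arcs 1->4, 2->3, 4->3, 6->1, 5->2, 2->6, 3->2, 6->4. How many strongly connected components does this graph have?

{1, 2, 3, 4, 6} are all mutually reachable — one SCC of size 5.
{5} is an SCC by itself.
That gives 2 strongly connected components.

2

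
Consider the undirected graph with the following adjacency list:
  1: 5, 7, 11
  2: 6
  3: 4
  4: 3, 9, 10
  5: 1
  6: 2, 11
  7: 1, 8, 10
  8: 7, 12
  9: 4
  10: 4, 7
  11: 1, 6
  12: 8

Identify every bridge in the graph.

1-11, 1-5, 1-7, 10-4, 10-7, 11-6, 12-8, 2-6, 3-4, 4-9, 7-8

removing 4-3 disconnects 4 from 3; removing 6-11 disconnects 6 from 11; removing 7-1 disconnects 7 from 1; removing 1-11 disconnects 1 from 11 — these are bridges.
In total 11 edges are bridges.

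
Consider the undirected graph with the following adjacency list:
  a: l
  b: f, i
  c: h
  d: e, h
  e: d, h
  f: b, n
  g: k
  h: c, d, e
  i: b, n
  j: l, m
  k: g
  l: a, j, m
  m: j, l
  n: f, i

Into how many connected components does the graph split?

Starting from g we can reach g, k. That is one component of size 2.
Starting from b we can reach b, f, i, n. That is one component of size 4.
Starting from c we can reach c, d, e, h. That is one component of size 4.
Starting from a we can reach a, j, l, m. That is one component of size 4.
Total: 4 components.

4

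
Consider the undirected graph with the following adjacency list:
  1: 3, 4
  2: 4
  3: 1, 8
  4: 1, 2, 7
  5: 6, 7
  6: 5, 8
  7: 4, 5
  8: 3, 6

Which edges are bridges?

The edges on the cycle 7-5-6-8-3-1-4-7 are not bridges since each lies on that cycle.
But removing 4-2 disconnects 4 from 2 — this is a bridge.

2-4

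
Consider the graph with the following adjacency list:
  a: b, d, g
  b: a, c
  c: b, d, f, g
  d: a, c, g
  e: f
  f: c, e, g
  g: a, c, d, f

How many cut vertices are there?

Removing f increases the component count from 1 to 2, so f is a cut vertex.
By contrast removing c leaves 1 component; it is not a cut vertex. No other vertex is a cut vertex either.

1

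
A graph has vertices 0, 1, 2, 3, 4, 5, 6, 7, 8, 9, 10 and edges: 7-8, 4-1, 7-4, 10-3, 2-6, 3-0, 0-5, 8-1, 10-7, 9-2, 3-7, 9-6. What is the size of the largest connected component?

Starting from 2 we can reach 2, 6, 9. That is one component of size 3.
Starting from 0 we can reach 0, 1, 3, 4, 5, 7, 8, 10. That is one component of size 8.
The largest has 8 vertices.

8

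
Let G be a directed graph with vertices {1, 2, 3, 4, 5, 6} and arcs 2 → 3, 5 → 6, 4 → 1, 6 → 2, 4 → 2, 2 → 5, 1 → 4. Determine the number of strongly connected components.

{2, 5, 6} are all mutually reachable — one SCC of size 3.
{1, 4} are all mutually reachable — one SCC of size 2.
{3} is an SCC by itself.
That gives 3 strongly connected components.

3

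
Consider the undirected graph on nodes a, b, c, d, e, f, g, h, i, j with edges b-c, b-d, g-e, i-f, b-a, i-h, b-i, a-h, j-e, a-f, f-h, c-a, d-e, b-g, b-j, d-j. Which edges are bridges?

The edges on the cycle i-f-h-i are not bridges since each lies on that cycle.
Every edge lies on some cycle, so there are no bridges.

none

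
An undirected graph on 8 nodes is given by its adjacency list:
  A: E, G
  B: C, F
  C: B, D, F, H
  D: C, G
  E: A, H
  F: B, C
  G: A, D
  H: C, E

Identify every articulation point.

Removing C increases the component count from 1 to 2, so C is a cut vertex.
By contrast removing F leaves 1 component; it is not a cut vertex. No other vertex is a cut vertex either.

C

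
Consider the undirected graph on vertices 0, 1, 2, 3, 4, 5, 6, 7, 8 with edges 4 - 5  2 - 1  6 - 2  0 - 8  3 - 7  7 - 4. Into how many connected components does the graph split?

3

Starting from 0 we can reach 0, 8. That is one component of size 2.
Starting from 1 we can reach 1, 2, 6. That is one component of size 3.
Starting from 3 we can reach 3, 4, 5, 7. That is one component of size 4.
Total: 3 components.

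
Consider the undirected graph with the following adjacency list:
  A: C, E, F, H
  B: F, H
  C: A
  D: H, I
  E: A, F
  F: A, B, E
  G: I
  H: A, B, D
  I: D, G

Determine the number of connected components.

1

Starting from A we can reach A, B, C, D, E, F, G, H, I. That is one component of size 9.
Total: 1 component.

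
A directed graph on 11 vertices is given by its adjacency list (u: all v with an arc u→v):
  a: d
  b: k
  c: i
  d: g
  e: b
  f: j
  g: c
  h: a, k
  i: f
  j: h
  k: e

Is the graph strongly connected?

There is no directed path from k to j, so the graph is not strongly connected.

No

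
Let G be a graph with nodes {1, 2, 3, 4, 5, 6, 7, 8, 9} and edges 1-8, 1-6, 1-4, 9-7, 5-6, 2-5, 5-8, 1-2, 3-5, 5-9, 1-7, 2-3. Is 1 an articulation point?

Yes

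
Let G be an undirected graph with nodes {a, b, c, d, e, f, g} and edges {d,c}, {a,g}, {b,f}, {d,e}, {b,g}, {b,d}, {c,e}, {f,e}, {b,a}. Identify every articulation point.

Removing b increases the component count from 1 to 2, so b is a cut vertex.
By contrast removing e leaves 1 component; it is not a cut vertex. No other vertex is a cut vertex either.

b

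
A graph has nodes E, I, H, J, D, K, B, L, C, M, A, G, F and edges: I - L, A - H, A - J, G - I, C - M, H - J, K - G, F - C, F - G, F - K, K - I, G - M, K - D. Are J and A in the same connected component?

Yes

From J we can reach A, H, J, which includes A.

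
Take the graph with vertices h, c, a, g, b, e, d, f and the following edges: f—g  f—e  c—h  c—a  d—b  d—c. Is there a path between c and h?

Yes

From c we can reach a, b, c, d, h, which includes h.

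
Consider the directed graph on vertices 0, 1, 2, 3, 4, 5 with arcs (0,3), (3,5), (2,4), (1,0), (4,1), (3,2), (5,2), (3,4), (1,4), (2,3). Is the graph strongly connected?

Yes

From 3 we can reach every vertex (0, 1, 2, 3, 4, 5), and every vertex can reach 3 (0, 1, 2, 3, 4, 5). So the whole graph is one strongly connected component.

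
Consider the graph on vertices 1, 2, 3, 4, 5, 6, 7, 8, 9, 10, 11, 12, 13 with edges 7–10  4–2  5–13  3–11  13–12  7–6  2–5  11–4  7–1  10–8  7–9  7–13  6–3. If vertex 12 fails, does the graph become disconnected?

No

Deleting 12 leaves 1 component (was 1), so 12 is not a cut vertex.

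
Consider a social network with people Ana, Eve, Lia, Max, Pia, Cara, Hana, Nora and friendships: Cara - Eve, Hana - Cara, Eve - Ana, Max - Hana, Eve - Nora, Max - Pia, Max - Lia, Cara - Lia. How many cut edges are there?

4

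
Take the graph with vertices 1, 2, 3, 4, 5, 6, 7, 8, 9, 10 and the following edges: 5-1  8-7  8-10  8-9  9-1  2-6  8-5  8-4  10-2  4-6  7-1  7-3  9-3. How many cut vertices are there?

1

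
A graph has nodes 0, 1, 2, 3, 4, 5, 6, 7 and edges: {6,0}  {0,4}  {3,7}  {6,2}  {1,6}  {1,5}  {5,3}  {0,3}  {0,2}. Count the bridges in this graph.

The edges on the cycle 6-0-2-6 are not bridges since each lies on that cycle.
But removing 3–7 disconnects 3 from 7; removing 4–0 disconnects 4 from 0 — these are bridges.
That makes 2 bridges.

2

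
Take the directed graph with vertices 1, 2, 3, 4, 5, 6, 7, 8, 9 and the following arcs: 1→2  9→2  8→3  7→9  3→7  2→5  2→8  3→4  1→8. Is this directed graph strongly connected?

No

There is no directed path from 2 to 6, so the graph is not strongly connected.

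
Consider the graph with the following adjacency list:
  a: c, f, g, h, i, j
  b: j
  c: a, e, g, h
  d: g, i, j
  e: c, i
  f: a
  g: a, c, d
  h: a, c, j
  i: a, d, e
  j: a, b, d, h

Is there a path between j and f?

From j we can reach a, b, c, d, e, f, g, h, i, j, which includes f.

Yes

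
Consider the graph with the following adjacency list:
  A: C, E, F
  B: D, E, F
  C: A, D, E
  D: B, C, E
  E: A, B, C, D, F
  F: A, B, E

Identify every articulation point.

none

Removing D, for instance, still leaves 1 component. No single vertex removal increases the component count — the graph has no articulation points.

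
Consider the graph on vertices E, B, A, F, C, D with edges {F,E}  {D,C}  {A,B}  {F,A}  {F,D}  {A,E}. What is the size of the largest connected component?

6

Starting from A we can reach A, B, C, D, E, F. That is one component of size 6.
The largest has 6 vertices.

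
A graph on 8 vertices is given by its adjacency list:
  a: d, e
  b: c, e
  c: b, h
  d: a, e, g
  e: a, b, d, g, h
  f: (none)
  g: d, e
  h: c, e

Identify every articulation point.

Removing e increases the component count from 2 to 3, so e is a cut vertex.
By contrast removing a leaves 2 components; it is not a cut vertex. No other vertex is a cut vertex either.

e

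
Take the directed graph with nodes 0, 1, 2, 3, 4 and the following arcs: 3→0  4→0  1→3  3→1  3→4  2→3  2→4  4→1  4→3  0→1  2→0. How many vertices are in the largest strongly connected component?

{0, 1, 3, 4} are all mutually reachable — one SCC of size 4.
{2} is an SCC by itself.
The largest has 4 vertices.

4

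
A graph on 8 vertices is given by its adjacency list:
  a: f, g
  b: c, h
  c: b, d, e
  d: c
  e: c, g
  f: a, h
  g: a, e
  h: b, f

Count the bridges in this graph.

The edges on the cycle a-f-h-b-c-e-g-a are not bridges since each lies on that cycle.
But removing c-d disconnects c from d — this is a bridge.

1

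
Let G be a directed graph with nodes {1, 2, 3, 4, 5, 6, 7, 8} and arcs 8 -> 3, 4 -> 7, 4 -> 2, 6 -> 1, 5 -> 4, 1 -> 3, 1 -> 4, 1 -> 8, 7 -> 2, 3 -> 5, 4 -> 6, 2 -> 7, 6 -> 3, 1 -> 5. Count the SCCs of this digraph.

{1, 3, 4, 5, 6, 8} are all mutually reachable — one SCC of size 6.
{2, 7} are all mutually reachable — one SCC of size 2.
That gives 2 strongly connected components.

2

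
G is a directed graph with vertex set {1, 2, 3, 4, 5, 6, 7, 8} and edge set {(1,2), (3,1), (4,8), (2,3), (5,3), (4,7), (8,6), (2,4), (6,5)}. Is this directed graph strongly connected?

No

There is no directed path from 7 to 8, so the graph is not strongly connected.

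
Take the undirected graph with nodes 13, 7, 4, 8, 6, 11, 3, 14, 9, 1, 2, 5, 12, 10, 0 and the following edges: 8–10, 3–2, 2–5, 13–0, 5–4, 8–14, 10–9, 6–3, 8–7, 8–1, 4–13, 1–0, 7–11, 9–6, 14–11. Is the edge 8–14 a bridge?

After removing 8–14, the path 8-7-11-14 still connects them, so the edge is not a bridge.

No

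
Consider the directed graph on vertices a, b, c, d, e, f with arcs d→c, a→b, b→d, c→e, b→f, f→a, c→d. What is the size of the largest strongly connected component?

3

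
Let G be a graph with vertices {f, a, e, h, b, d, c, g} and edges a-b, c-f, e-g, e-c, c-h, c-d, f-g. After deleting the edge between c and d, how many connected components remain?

3

Before removal there are 2 components.
c-d is a bridge — removing it separates c's side from d's side.
After removal: 3 components.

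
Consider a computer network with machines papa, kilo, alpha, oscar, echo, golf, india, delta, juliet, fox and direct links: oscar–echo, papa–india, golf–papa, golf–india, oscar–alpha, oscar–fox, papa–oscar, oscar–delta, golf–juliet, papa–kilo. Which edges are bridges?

alpha-oscar, delta-oscar, echo-oscar, fox-oscar, golf-juliet, kilo-papa, oscar-papa

The edges on the cycle golf-papa-india-golf are not bridges since each lies on that cycle.
But removing papa–oscar disconnects papa from oscar; removing oscar–echo disconnects oscar from echo; removing oscar–alpha disconnects oscar from alpha; removing oscar–delta disconnects oscar from delta — these are bridges.
In total 7 edges are bridges.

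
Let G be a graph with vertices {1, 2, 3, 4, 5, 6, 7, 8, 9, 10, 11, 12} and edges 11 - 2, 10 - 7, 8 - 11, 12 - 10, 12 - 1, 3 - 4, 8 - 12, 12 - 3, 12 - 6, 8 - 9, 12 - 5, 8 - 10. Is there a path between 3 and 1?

Yes

From 3 we can reach 1, 2, 3, 4, 5, 6, 7, 8, 9, 10, 11, 12, which includes 1.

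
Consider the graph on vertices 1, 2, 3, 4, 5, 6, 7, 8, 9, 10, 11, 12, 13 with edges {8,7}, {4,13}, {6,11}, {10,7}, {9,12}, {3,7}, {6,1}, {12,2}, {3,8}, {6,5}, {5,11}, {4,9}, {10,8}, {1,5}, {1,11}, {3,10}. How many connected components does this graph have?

Starting from 1 we can reach 1, 5, 6, 11. That is one component of size 4.
Starting from 3 we can reach 3, 7, 8, 10. That is one component of size 4.
Starting from 2 we can reach 2, 4, 9, 12, 13. That is one component of size 5.
Total: 3 components.

3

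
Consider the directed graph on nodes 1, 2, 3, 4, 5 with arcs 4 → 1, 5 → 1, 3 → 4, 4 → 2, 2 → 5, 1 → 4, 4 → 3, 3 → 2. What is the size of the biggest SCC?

5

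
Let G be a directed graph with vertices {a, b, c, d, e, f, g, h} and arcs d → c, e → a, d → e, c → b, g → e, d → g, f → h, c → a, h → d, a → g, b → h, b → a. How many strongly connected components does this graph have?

{b, c, d, h} are all mutually reachable — one SCC of size 4.
{a, e, g} are all mutually reachable — one SCC of size 3.
{f} is an SCC by itself.
That gives 3 strongly connected components.

3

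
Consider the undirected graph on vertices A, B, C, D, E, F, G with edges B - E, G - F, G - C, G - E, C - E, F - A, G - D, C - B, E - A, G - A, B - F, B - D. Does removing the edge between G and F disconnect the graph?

After removing G - F, the path G-A-F still connects them, so the edge is not a bridge.

No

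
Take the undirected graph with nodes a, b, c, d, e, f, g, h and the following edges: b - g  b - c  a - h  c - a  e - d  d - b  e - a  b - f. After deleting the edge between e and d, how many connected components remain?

e and d are still connected via e-a-c-b-d, so the component count stays at 1.

1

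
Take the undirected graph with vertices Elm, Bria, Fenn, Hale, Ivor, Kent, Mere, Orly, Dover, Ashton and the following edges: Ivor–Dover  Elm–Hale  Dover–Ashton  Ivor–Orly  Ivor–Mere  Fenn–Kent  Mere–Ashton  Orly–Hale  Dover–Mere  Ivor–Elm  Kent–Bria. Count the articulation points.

Removing Ivor increases the component count from 2 to 3, so Ivor is a cut vertex.
Removing Kent increases the component count from 2 to 3, so Kent is a cut vertex.
By contrast removing Dover leaves 2 components; it is not a cut vertex. No other vertex is a cut vertex either.

2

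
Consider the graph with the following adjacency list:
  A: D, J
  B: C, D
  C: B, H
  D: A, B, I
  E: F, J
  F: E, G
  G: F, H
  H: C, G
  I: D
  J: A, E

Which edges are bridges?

The edges on the cycle C-H-G-F-E-J-A-D-B-C are not bridges since each lies on that cycle.
But removing I-D disconnects I from D — this is a bridge.

D-I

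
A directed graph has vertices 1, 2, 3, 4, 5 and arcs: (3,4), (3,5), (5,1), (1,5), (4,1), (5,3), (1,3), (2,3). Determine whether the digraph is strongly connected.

No

There is no directed path from 3 to 2, so the graph is not strongly connected.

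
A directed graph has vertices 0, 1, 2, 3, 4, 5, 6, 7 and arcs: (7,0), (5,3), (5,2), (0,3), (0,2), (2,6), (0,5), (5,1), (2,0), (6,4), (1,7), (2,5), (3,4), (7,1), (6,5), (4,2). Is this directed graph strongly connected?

From 5 we can reach every vertex (0, 1, 2, 3, 4, 5, 6, 7), and every vertex can reach 5 (0, 1, 2, 3, 4, 5, 6, 7). So the whole graph is one strongly connected component.

Yes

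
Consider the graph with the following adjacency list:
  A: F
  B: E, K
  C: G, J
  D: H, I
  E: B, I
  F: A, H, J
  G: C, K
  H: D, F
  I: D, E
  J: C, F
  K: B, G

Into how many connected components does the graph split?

1

Starting from A we can reach A, B, C, D, E, F, G, H, I, J, K. That is one component of size 11.
Total: 1 component.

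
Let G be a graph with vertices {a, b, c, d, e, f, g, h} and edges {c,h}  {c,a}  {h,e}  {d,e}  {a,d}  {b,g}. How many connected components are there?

3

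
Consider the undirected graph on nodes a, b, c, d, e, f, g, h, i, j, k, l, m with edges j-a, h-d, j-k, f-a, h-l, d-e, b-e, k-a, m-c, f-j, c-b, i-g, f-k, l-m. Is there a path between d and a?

No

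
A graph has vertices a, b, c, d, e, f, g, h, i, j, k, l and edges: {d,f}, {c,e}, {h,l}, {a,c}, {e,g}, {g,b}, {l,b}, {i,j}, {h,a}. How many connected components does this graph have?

4

k is isolated — a component by itself.
Starting from i we can reach i, j. That is one component of size 2.
Starting from d we can reach d, f. That is one component of size 2.
Starting from a we can reach a, b, c, e, g, h, l. That is one component of size 7.
Total: 4 components.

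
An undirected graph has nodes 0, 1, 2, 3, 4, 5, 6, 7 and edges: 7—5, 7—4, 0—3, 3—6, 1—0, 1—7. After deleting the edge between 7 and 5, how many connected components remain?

Before removal there are 2 components.
7—5 is a bridge — removing it separates 7's side from 5's side.
After removal: 3 components.

3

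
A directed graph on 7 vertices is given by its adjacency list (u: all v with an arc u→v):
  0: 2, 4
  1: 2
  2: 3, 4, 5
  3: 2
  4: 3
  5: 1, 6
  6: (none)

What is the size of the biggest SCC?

5

{1, 2, 3, 4, 5} are all mutually reachable — one SCC of size 5.
{0} is an SCC by itself.
{6} is an SCC by itself.
The largest has 5 vertices.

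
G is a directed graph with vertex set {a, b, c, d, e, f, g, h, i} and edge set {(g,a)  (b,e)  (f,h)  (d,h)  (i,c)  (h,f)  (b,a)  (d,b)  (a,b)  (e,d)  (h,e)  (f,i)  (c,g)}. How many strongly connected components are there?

{a, b, c, d, e, f, g, h, i} are all mutually reachable — one SCC of size 9.
That gives 1 strongly connected component.

1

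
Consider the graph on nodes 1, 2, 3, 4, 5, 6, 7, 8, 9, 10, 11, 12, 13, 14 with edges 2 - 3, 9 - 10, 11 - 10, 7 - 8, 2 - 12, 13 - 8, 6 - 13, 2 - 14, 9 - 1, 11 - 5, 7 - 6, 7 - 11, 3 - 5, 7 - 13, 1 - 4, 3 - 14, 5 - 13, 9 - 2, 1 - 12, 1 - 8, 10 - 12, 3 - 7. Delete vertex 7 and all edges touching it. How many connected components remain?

1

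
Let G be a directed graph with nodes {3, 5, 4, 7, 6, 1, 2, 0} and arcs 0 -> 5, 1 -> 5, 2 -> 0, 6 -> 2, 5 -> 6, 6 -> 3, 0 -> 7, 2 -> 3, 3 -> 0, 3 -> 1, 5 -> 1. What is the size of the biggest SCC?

6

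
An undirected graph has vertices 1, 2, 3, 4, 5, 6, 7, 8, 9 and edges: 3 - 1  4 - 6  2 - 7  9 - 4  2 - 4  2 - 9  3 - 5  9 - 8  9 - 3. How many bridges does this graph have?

6

The edges on the cycle 2-9-4-2 are not bridges since each lies on that cycle.
But removing 6 - 4 disconnects 6 from 4; removing 9 - 3 disconnects 9 from 3; removing 3 - 5 disconnects 3 from 5; removing 3 - 1 disconnects 3 from 1 — these are bridges.
In total 6 edges are bridges.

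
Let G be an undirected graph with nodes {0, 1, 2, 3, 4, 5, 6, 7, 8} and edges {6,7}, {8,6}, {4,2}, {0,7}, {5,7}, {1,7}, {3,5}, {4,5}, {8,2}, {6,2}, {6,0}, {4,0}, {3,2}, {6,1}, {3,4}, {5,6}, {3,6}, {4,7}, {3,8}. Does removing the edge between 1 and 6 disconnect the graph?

No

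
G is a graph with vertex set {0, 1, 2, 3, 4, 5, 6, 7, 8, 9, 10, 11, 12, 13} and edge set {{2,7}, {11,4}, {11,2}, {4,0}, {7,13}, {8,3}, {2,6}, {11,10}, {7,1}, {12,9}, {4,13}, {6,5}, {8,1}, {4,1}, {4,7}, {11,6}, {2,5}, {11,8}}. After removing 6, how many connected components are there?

With 6 gone, the remaining components are: {9, 12}; {0, 1, 2, 3, 4, 5, 7, 8, 10, 11, 13}.
That is 2 components.

2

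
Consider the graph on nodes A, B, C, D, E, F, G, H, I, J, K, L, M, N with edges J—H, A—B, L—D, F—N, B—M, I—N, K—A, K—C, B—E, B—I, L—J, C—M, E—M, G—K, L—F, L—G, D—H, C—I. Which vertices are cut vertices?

L

Removing L increases the component count from 1 to 2, so L is a cut vertex.
By contrast removing M leaves 1 component; it is not a cut vertex. No other vertex is a cut vertex either.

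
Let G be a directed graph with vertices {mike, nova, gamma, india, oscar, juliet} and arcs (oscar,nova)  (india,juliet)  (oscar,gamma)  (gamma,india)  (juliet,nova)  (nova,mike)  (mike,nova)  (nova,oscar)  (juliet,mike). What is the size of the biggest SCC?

6

{mike, nova, gamma, india, oscar, juliet} are all mutually reachable — one SCC of size 6.
The largest has 6 vertices.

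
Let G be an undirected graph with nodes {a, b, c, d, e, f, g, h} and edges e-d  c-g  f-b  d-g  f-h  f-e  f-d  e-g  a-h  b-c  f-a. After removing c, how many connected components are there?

1

With c gone, the remaining components are: {a, b, d, e, f, g, h}.
That is 1 component.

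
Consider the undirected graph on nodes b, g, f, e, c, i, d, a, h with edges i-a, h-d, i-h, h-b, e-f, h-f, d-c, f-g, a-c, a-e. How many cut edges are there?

The edges on the cycle i-h-d-c-a-i are not bridges since each lies on that cycle.
But removing g-f disconnects g from f; removing h-b disconnects h from b — these are bridges.
That makes 2 bridges.

2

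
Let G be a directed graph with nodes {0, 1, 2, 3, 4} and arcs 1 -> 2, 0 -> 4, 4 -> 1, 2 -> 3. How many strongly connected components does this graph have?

5

{1} is an SCC by itself.
{4} is an SCC by itself.
{2} is an SCC by itself.
{3} is an SCC by itself.
{0} is an SCC by itself.
That gives 5 strongly connected components.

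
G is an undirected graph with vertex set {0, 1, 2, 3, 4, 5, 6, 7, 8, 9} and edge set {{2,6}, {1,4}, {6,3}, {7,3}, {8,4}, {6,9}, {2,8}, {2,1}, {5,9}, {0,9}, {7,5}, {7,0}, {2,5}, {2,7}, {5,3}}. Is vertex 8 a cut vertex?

No

Deleting 8 leaves 1 component (was 1) (its neighbors 2, 4 remain connected to each other), so 8 is not a cut vertex.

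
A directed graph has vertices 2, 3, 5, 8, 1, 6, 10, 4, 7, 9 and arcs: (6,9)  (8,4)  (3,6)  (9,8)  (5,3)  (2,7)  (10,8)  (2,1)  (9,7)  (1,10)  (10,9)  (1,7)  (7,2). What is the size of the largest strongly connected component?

{1, 2, 7, 9, 10} are all mutually reachable — one SCC of size 5.
{8} is an SCC by itself.
{3} is an SCC by itself.
{5} is an SCC by itself.
{4} is an SCC by itself.
(and 1 more singleton SCC)
The largest has 5 vertices.

5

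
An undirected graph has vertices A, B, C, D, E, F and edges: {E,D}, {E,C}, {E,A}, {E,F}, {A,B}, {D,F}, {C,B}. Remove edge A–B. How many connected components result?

A and B are still connected via A-E-C-B, so the component count stays at 1.

1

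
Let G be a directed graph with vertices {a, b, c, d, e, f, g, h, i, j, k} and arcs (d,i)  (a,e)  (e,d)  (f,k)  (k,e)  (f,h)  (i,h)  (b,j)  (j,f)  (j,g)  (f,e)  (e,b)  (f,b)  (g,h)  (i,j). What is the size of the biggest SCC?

{b, d, e, f, i, j, k} are all mutually reachable — one SCC of size 7.
{g} is an SCC by itself.
{a} is an SCC by itself.
{c} is an SCC by itself.
{h} is an SCC by itself.
The largest has 7 vertices.

7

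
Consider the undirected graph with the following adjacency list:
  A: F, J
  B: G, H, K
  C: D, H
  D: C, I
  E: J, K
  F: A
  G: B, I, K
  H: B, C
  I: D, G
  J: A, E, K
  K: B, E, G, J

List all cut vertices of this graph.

Removing A increases the component count from 1 to 2, so A is a cut vertex.
Removing J increases the component count from 1 to 2, so J is a cut vertex.
Removing K increases the component count from 1 to 2, so K is a cut vertex.
By contrast removing E leaves 1 component; it is not a cut vertex. No other vertex is a cut vertex either.

A, J, K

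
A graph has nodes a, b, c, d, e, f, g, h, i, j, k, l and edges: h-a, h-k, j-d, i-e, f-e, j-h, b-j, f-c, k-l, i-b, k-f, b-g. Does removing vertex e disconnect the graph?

No

Deleting e leaves 1 component (was 1) (its neighbors f, i remain connected to each other), so e is not a cut vertex.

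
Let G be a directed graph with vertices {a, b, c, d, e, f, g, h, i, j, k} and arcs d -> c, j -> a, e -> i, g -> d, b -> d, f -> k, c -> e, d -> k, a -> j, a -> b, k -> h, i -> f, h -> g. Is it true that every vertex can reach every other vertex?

There is no directed path from g to a, so the graph is not strongly connected.

No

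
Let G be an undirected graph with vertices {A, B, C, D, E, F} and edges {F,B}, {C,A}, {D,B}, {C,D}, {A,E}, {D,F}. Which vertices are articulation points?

A, C, D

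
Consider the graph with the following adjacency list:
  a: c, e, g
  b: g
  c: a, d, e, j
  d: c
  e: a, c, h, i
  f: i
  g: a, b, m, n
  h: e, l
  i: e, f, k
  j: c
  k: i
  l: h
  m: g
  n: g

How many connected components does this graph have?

1

Starting from a we can reach a, b, c, d, e, f, g, h, i, j, k, l, m, n. That is one component of size 14.
Total: 1 component.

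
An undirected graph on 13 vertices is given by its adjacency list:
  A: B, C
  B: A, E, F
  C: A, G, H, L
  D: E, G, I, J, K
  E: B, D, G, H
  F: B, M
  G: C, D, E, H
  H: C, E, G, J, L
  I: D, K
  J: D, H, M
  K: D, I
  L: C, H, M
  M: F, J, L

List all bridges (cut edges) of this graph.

The edges on the cycle D-K-I-D are not bridges since each lies on that cycle.
Every edge lies on some cycle, so there are no bridges.

none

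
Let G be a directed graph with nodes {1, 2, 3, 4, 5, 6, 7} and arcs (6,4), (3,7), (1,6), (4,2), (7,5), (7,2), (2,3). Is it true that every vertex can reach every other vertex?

No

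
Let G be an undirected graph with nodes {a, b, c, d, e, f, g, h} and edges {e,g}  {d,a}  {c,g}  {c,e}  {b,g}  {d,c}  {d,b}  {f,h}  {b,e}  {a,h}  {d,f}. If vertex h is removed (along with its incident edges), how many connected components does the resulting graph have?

With h gone, the remaining components are: {a, b, c, d, e, f, g}.
That is 1 component.

1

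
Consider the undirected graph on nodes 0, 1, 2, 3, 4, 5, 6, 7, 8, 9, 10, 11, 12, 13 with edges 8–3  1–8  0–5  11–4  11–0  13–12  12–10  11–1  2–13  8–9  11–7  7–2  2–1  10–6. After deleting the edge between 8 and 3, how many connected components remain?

2

Before removal there is 1 component.
8–3 is a bridge — removing it separates 8's side from 3's side.
After removal: 2 components.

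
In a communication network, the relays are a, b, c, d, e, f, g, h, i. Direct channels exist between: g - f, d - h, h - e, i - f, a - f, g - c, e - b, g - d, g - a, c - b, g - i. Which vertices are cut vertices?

g

Removing g increases the component count from 1 to 2, so g is a cut vertex.
By contrast removing b leaves 1 component; it is not a cut vertex. No other vertex is a cut vertex either.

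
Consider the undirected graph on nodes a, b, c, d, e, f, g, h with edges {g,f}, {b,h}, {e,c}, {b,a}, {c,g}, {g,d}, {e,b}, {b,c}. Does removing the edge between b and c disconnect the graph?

No

After removing b—c, the path b-e-c still connects them, so the edge is not a bridge.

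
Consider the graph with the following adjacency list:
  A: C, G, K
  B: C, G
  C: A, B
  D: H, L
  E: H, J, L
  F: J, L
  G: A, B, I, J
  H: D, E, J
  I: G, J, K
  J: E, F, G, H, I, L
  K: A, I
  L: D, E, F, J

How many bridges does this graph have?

The edges on the cycle G-B-C-A-G are not bridges since each lies on that cycle.
Every edge lies on some cycle, so there are no bridges.

0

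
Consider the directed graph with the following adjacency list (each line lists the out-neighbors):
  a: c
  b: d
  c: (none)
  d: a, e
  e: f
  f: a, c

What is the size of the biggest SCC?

1

{e} is an SCC by itself.
{c} is an SCC by itself.
{d} is an SCC by itself.
{a} is an SCC by itself.
{f} is an SCC by itself.
(and 1 more singleton SCC)
The largest has 1 vertex.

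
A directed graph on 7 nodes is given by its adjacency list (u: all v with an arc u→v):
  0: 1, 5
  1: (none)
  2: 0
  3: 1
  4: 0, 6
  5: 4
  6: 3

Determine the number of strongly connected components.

{0, 4, 5} are all mutually reachable — one SCC of size 3.
{3} is an SCC by itself.
{1} is an SCC by itself.
{2} is an SCC by itself.
{6} is an SCC by itself.
That gives 5 strongly connected components.

5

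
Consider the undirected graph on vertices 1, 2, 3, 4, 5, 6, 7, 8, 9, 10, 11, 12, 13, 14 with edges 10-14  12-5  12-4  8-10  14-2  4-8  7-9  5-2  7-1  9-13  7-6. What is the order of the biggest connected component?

7

3 is isolated — a component by itself.
11 is isolated — a component by itself.
Starting from 1 we can reach 1, 6, 7, 9, 13. That is one component of size 5.
Starting from 2 we can reach 2, 4, 5, 8, 10, 12, 14. That is one component of size 7.
The largest has 7 vertices.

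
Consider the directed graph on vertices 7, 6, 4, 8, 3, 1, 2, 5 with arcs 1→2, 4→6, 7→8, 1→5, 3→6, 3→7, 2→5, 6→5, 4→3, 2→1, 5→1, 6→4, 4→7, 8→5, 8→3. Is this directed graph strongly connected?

There is no directed path from 5 to 3, so the graph is not strongly connected.

No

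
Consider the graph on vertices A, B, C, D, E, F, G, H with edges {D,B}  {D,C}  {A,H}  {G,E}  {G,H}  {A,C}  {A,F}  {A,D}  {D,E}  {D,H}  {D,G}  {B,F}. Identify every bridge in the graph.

The edges on the cycle D-G-H-D are not bridges since each lies on that cycle.
Every edge lies on some cycle, so there are no bridges.

none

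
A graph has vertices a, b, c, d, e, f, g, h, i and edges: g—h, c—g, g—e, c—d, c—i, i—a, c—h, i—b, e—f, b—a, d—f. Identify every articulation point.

c, i

Removing c increases the component count from 1 to 2, so c is a cut vertex.
Removing i increases the component count from 1 to 2, so i is a cut vertex.
By contrast removing d leaves 1 component; it is not a cut vertex. No other vertex is a cut vertex either.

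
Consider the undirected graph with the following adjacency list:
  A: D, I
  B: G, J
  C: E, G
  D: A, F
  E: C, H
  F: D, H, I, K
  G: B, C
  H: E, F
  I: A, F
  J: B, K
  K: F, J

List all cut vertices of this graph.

Removing F increases the component count from 1 to 2, so F is a cut vertex.
By contrast removing J leaves 1 component; it is not a cut vertex. No other vertex is a cut vertex either.

F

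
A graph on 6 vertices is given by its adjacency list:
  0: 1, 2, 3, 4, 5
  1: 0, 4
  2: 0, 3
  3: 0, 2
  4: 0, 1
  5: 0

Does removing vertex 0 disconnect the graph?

Deleting 0 raises the number of components from 1 to 3, so 0 is a cut vertex.

Yes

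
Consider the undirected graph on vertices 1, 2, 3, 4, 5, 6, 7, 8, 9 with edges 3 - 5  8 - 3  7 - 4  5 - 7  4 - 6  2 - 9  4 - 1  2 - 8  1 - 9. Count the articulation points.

Removing 4 increases the component count from 1 to 2, so 4 is a cut vertex.
By contrast removing 1 leaves 1 component; it is not a cut vertex. No other vertex is a cut vertex either.

1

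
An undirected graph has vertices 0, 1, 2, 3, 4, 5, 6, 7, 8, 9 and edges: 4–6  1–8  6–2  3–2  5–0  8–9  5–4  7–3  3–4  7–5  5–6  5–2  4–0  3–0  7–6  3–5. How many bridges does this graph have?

2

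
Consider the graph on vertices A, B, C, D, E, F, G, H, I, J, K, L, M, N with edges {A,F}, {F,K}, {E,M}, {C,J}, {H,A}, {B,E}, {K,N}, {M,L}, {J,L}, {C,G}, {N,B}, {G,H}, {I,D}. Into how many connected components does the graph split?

2

Starting from D we can reach D, I. That is one component of size 2.
Starting from A we can reach A, B, C, E, F, G, H, J, K, L, M, N. That is one component of size 12.
Total: 2 components.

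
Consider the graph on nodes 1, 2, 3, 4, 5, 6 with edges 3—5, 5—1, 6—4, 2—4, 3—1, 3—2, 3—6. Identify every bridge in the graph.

none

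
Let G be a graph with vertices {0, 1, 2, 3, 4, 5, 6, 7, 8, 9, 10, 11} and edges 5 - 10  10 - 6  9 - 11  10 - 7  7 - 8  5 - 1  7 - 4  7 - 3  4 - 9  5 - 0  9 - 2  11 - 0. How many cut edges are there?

5

The edges on the cycle 5-10-7-4-9-11-0-5 are not bridges since each lies on that cycle.
But removing 5 - 1 disconnects 5 from 1; removing 10 - 6 disconnects 10 from 6; removing 7 - 8 disconnects 7 from 8; removing 3 - 7 disconnects 3 from 7 — these are bridges.
In total 5 edges are bridges.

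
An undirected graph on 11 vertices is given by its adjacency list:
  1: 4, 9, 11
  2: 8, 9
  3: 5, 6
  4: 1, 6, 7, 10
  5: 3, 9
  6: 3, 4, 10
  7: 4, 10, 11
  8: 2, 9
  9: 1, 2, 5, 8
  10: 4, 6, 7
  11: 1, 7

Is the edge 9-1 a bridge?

No

After removing 9-1, the path 9-5-3-6-4-1 still connects them, so the edge is not a bridge.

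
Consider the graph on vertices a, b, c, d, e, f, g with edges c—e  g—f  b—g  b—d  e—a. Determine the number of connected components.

2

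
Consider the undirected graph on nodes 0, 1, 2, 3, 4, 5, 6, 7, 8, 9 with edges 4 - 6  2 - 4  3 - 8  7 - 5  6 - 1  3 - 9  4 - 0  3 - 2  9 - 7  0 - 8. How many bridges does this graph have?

The edges on the cycle 3-2-4-0-8-3 are not bridges since each lies on that cycle.
But removing 4 - 6 disconnects 4 from 6; removing 5 - 7 disconnects 5 from 7; removing 3 - 9 disconnects 3 from 9; removing 1 - 6 disconnects 1 from 6 — these are bridges.
In total 5 edges are bridges.

5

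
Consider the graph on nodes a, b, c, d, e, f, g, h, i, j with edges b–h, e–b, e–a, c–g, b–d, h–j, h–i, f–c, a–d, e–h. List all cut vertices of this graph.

c, h

Removing c increases the component count from 2 to 3, so c is a cut vertex.
Removing h increases the component count from 2 to 4, so h is a cut vertex.
By contrast removing e leaves 2 components; it is not a cut vertex. No other vertex is a cut vertex either.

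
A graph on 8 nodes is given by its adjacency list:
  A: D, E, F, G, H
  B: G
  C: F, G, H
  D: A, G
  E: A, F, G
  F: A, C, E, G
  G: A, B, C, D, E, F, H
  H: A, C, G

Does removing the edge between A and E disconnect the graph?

After removing A-E, the path A-G-E still connects them, so the edge is not a bridge.

No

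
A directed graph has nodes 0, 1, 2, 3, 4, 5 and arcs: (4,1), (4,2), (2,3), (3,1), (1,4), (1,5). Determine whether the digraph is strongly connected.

No

There is no directed path from 4 to 0, so the graph is not strongly connected.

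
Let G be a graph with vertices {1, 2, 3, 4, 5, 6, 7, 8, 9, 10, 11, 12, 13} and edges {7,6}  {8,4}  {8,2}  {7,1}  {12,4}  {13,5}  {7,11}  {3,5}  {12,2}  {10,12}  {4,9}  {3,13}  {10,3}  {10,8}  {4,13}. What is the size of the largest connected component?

9

Starting from 1 we can reach 1, 6, 7, 11. That is one component of size 4.
Starting from 2 we can reach 2, 3, 4, 5, 8, 9, 10, 12, 13. That is one component of size 9.
The largest has 9 vertices.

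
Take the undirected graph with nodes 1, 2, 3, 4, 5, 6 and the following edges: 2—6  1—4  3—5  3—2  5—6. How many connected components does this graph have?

2

Starting from 1 we can reach 1, 4. That is one component of size 2.
Starting from 2 we can reach 2, 3, 5, 6. That is one component of size 4.
Total: 2 components.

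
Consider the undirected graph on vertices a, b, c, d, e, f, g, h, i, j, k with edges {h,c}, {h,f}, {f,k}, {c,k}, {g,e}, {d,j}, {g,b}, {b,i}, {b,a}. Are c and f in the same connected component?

From c we can reach c, f, h, k, which includes f.

Yes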